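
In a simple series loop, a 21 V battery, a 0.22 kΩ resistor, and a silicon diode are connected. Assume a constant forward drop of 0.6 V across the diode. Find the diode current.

I ≈ 93 mA

KVL around the loop: 21 = V_D + I·R = 0.6 + I × 0.22 kΩ.
So I = (21 − 0.6) / 0.22 kΩ = 20.4 / 0.22 = 92.7 mA.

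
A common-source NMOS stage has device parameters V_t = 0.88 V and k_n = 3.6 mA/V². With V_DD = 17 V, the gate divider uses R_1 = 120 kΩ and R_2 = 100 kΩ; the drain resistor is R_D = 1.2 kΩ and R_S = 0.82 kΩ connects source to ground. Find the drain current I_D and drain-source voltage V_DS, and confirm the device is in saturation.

I_D ≈ 6.1 mA, V_DS ≈ 4.7 V

V_G = V_DD·R_2/(R_1+R_2) = 17×100/220 = 7.73 V.
Assume saturation: I_D = (k_n/2)(V_GS − V_t)² with V_GS = V_G − I_D·R_S = 7.73 − 0.82·I_D.
Substituting gives 1.21·I_D² − 21.2·I_D + 84.4 = 0, with roots I_D = 6.1 or 11.4 mA.
The root I_D = 11.4 mA gives V_GS = -1.64 V ≤ V_t, so take I_D = 6.1 mA.
Then V_GS = 2.72 V and V_DS = V_DD − I_D(R_D+R_S) = 17 − 6.1×2.02 = 4.67 V.
Saturation requires V_DS ≥ V_GS − V_t = 1.84 V; 4.67 ≥ 1.84 ✓.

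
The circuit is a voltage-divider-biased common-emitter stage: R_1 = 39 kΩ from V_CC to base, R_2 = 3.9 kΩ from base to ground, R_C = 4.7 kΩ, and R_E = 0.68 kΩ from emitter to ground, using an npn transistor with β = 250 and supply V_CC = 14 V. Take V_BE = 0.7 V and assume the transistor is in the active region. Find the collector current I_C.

Thevenize the base divider: V_Th = V_CC·R_2/(R_1+R_2) = 14×3.9/42.9 = 1.27 V, R_Th = R_1‖R_2 = 3.55 kΩ.
Base-emitter loop: V_Th = I_B·R_Th + V_BE + (β+1)I_B·R_E, so I_B = (1.27 − 0.7) / (3.55 + 251×0.68) = 0.00329 mA.
I_C = β·I_B = 250×0.00329 = 0.822 mA, and I_E = (β+1)I_B = 0.825 mA.
V_CE = V_CC − I_C·R_C − I_E·R_E = 14 − 0.822×4.7 − 0.825×0.68 = 9.58 V.
V_CE = 9.58 V > 0.2 V confirms active-region operation.

I_C ≈ 0.82 mA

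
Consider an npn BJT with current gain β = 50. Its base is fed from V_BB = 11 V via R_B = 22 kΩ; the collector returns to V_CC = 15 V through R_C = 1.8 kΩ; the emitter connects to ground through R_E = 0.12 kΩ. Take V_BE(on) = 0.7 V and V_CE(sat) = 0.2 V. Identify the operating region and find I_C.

Assume active: I_B = (11 − 0.7)/(22 + 51×0.12) = 0.366 mA, I_C = β·I_B = 18.3 mA.
Then V_CE = 15 − 18.3×1.8 − 18.7×0.12 = -20.2 V < 0.2 V — the active assumption fails.
Re-solve with V_CE = 0.2 V. KCL at the emitter: V_E/R_E = (V_BB−0.7−V_E)/R_B + (V_CC−0.2−V_E)/R_C, giving V_E = 0.973 V.
I_C = (V_CC − 0.2 − V_E)/R_C = (14.8 − 0.973)/1.8 = 7.68 mA.
Check: I_B = (10.3 − 0.973)/22 = 0.424 mA, and β·I_B = 21.2 mA > I_C, confirming saturation.

saturation; I_C ≈ 7.7 mA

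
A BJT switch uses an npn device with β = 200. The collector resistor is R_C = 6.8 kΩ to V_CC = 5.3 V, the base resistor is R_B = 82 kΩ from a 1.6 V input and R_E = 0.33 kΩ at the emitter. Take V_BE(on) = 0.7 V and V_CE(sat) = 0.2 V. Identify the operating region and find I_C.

saturation; I_C ≈ 0.71 mA

Assume active: I_B = (1.6 − 0.7)/(82 + 201×0.33) = 0.00607 mA, I_C = β·I_B = 1.21 mA.
Then V_CE = 5.3 − 1.21×6.8 − 1.22×0.33 = -3.35 V < 0.2 V — the active assumption fails.
Re-solve with V_CE = 0.2 V. KCL at the emitter: V_E/R_E = (V_BB−0.7−V_E)/R_B + (V_CC−0.2−V_E)/R_C, giving V_E = 0.239 V.
I_C = (V_CC − 0.2 − V_E)/R_C = (5.1 − 0.239)/6.8 = 0.715 mA.
Check: I_B = (0.9 − 0.239)/82 = 0.00807 mA, and β·I_B = 1.61 mA > I_C, confirming saturation.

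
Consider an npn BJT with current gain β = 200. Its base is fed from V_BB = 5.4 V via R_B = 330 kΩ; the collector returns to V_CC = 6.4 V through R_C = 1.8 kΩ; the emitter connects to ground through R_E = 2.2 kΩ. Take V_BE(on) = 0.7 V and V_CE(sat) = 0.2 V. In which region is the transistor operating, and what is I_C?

Assume active. Base-emitter loop: I_B = (V_BB − V_BE)/(R_B + (β+1)R_E) = (5.4 − 0.7)/(330 + 201×2.2) = 0.00609 mA.
I_C = β·I_B = 200×0.00609 = 1.22 mA.
V_CE = V_CC − I_C·R_C − I_E·R_E = 6.4 − 1.22×1.8 − 1.22×2.2 = 1.52 V > V_CE(sat), so the active-region assumption holds.

active; I_C ≈ 1.2 mA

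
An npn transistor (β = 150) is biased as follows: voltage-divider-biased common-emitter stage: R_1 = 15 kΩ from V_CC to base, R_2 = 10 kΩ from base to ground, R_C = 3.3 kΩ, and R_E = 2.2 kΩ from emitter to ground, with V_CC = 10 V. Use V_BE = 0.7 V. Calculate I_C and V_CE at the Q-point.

I_C ≈ 1.5 mA, V_CE ≈ 1.9 V

Thevenize the base divider: V_Th = V_CC·R_2/(R_1+R_2) = 10×10/25 = 4 V, R_Th = R_1‖R_2 = 6 kΩ.
Base-emitter loop: V_Th = I_B·R_Th + V_BE + (β+1)I_B·R_E, so I_B = (4 − 0.7) / (6 + 151×2.2) = 0.00976 mA.
I_C = β·I_B = 150×0.00976 = 1.46 mA, and I_E = (β+1)I_B = 1.47 mA.
V_CE = V_CC − I_C·R_C − I_E·R_E = 10 − 1.46×3.3 − 1.47×2.2 = 1.93 V.
V_CE = 1.93 V > 0.2 V confirms active-region operation.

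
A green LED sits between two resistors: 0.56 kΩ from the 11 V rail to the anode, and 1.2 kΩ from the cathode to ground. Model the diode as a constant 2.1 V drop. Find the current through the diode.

I ≈ 5.1 mA

The two resistors are in series with the diode, so KVL gives 11 = I·0.56 + 2.1 + I·1.2.
I = (11 − 2.1) / (0.56 + 1.2) kΩ = 8.9 / 1.76 = 5.06 mA.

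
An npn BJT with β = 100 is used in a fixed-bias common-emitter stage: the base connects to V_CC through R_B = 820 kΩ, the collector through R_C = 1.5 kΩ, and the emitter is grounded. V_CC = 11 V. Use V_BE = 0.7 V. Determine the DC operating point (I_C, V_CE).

I_C ≈ 1.3 mA, V_CE ≈ 9.1 V

Base loop: V_CC = I_B·R_B + V_BE, so I_B = (11 − 0.7)/820 kΩ = 0.0126 mA.
In the active region I_C = β·I_B = 100 × 0.0126 = 1.26 mA.
Collector loop: V_CE = V_CC − I_C·R_C = 11 − 1.26×1.5 = 9.12 V.
Since V_CE = 9.12 V > V_CE(sat) ≈ 0.2 V, the transistor is in the active region as assumed.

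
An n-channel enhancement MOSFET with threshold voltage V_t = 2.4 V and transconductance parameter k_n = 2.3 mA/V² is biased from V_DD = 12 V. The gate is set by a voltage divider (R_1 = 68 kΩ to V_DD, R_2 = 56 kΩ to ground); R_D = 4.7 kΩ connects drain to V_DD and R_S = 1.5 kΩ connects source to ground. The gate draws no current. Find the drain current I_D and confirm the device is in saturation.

I_D ≈ 1.3 mA

V_G = V_DD·R_2/(R_1+R_2) = 12×56/124 = 5.42 V.
Assume saturation: I_D = (k_n/2)(V_GS − V_t)² with V_GS = V_G − I_D·R_S = 5.42 − 1.5·I_D.
Substituting gives 2.59·I_D² − 11.4·I_D + 10.5 = 0, with roots I_D = 1.3 or 3.11 mA.
The root I_D = 3.11 mA gives V_GS = 0.756 V ≤ V_t, so take I_D = 1.3 mA.
Then V_GS = 3.46 V and V_DS = V_DD − I_D(R_D+R_S) = 12 − 1.3×6.2 = 3.92 V.
Saturation requires V_DS ≥ V_GS − V_t = 1.06 V; 3.92 ≥ 1.06 ✓.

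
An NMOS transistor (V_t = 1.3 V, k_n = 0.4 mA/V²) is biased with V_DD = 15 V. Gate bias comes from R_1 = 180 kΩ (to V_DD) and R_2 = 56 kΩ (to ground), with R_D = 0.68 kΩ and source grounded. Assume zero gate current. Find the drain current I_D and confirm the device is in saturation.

V_G = V_DD·R_2/(R_1+R_2) = 15×56/236 = 3.56 V. With the source grounded, V_GS = V_G = 3.56 V.
Assume saturation: I_D = (k_n/2)(V_GS − V_t)² = (0.4/2)×(3.56 − 1.3)² = 0.2×2.26² = 1.02 mA.
V_DS = V_DD − I_D·R_D = 15 − 1.02×0.68 = 14.3 V.
Saturation requires V_DS ≥ V_GS − V_t = 2.26 V; 14.3 ≥ 2.26 ✓.

I_D ≈ 1 mA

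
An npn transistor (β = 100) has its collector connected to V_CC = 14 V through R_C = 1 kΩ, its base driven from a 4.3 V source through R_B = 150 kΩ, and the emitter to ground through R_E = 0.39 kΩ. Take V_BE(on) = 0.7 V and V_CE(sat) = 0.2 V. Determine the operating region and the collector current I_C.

active; I_C ≈ 1.9 mA

Assume active. Base-emitter loop: I_B = (V_BB − V_BE)/(R_B + (β+1)R_E) = (4.3 − 0.7)/(150 + 101×0.39) = 0.019 mA.
I_C = β·I_B = 100×0.019 = 1.9 mA.
V_CE = V_CC − I_C·R_C − I_E·R_E = 14 − 1.9×1 − 1.92×0.39 = 11.4 V > V_CE(sat), so the active-region assumption holds.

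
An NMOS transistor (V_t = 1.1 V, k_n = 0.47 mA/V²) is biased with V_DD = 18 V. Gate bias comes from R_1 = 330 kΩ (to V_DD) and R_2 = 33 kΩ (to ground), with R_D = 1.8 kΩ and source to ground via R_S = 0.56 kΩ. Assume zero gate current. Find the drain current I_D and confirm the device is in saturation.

I_D ≈ 0.059 mA

V_G = V_DD·R_2/(R_1+R_2) = 18×33/363 = 1.64 V.
Assume saturation: I_D = (k_n/2)(V_GS − V_t)² with V_GS = V_G − I_D·R_S = 1.64 − 0.56·I_D.
Substituting gives 0.0737·I_D² − 1.14·I_D + 0.0676 = 0, with roots I_D = 0.0595 or 15.4 mA.
The root I_D = 15.4 mA gives V_GS = -7 V ≤ V_t, so take I_D = 0.0595 mA.
Then V_GS = 1.6 V and V_DS = V_DD − I_D(R_D+R_S) = 18 − 0.0595×2.36 = 17.9 V.
Saturation requires V_DS ≥ V_GS − V_t = 0.503 V; 17.9 ≥ 0.503 ✓.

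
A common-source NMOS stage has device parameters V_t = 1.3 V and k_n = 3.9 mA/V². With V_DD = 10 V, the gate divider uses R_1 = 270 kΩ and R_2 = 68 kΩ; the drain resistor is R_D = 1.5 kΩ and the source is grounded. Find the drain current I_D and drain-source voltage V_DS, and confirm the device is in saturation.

V_G = V_DD·R_2/(R_1+R_2) = 10×68/338 = 2.01 V. With the source grounded, V_GS = V_G = 2.01 V.
Assume saturation: I_D = (k_n/2)(V_GS − V_t)² = (3.9/2)×(2.01 − 1.3)² = 1.95×0.712² = 0.988 mA.
V_DS = V_DD − I_D·R_D = 10 − 0.988×1.5 = 8.52 V.
Saturation requires V_DS ≥ V_GS − V_t = 0.712 V; 8.52 ≥ 0.712 ✓.

I_D ≈ 0.99 mA, V_DS ≈ 8.5 V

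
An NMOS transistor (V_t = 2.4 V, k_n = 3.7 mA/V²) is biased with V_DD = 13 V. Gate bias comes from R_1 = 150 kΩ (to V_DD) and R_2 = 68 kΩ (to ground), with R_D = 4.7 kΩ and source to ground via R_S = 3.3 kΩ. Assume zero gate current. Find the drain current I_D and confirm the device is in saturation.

V_G = V_DD·R_2/(R_1+R_2) = 13×68/218 = 4.06 V.
Assume saturation: I_D = (k_n/2)(V_GS − V_t)² with V_GS = V_G − I_D·R_S = 4.06 − 3.3·I_D.
Substituting gives 20.1·I_D² − 21.2·I_D + 5.07 = 0, with roots I_D = 0.367 or 0.686 mA.
The root I_D = 0.686 mA gives V_GS = 1.79 V ≤ V_t, so take I_D = 0.367 mA.
Then V_GS = 2.85 V and V_DS = V_DD − I_D(R_D+R_S) = 13 − 0.367×8 = 10.1 V.
Saturation requires V_DS ≥ V_GS − V_t = 0.445 V; 10.1 ≥ 0.445 ✓.

I_D ≈ 0.37 mA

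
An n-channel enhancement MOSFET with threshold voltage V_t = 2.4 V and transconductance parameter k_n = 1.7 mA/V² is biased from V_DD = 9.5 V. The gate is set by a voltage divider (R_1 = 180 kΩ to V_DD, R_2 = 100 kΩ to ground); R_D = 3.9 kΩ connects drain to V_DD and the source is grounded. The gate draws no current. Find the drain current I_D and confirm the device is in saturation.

I_D ≈ 0.84 mA

V_G = V_DD·R_2/(R_1+R_2) = 9.5×100/280 = 3.39 V. With the source grounded, V_GS = V_G = 3.39 V.
Assume saturation: I_D = (k_n/2)(V_GS − V_t)² = (1.7/2)×(3.39 − 2.4)² = 0.85×0.993² = 0.838 mA.
V_DS = V_DD − I_D·R_D = 9.5 − 0.838×3.9 = 6.23 V.
Saturation requires V_DS ≥ V_GS − V_t = 0.993 V; 6.23 ≥ 0.993 ✓.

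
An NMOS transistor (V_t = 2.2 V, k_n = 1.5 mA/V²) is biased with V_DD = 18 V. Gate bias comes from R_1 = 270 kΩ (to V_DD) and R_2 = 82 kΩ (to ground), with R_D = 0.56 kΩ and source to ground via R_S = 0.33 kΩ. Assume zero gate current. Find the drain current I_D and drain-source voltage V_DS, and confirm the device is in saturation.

I_D ≈ 1.6 mA, V_DS ≈ 17 V

V_G = V_DD·R_2/(R_1+R_2) = 18×82/352 = 4.19 V.
Assume saturation: I_D = (k_n/2)(V_GS − V_t)² with V_GS = V_G − I_D·R_S = 4.19 − 0.33·I_D.
Substituting gives 0.0817·I_D² − 1.99·I_D + 2.98 = 0, with roots I_D = 1.61 or 22.7 mA.
The root I_D = 22.7 mA gives V_GS = -3.3 V ≤ V_t, so take I_D = 1.61 mA.
Then V_GS = 3.66 V and V_DS = V_DD − I_D(R_D+R_S) = 18 − 1.61×0.89 = 16.6 V.
Saturation requires V_DS ≥ V_GS − V_t = 1.46 V; 16.6 ≥ 1.46 ✓.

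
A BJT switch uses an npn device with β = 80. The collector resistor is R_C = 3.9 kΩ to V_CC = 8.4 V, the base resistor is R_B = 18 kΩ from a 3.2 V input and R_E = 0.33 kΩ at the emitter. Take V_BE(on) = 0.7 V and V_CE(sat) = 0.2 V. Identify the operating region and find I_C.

Assume active: I_B = (3.2 − 0.7)/(18 + 81×0.33) = 0.0559 mA, I_C = β·I_B = 4.47 mA.
Then V_CE = 8.4 − 4.47×3.9 − 4.53×0.33 = -10.5 V < 0.2 V — the active assumption fails.
Re-solve with V_CE = 0.2 V. KCL at the emitter: V_E/R_E = (V_BB−0.7−V_E)/R_B + (V_CC−0.2−V_E)/R_C, giving V_E = 0.671 V.
I_C = (V_CC − 0.2 − V_E)/R_C = (8.2 − 0.671)/3.9 = 1.93 mA.
Check: I_B = (2.5 − 0.671)/18 = 0.102 mA, and β·I_B = 8.13 mA > I_C, confirming saturation.

saturation; I_C ≈ 1.9 mA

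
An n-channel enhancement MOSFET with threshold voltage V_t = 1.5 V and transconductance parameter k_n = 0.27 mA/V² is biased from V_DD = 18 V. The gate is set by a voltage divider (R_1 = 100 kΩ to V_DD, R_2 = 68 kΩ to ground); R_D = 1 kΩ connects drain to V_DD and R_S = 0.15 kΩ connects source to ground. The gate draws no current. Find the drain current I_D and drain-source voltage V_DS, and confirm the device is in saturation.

V_G = V_DD·R_2/(R_1+R_2) = 18×68/168 = 7.29 V.
Assume saturation: I_D = (k_n/2)(V_GS − V_t)² with V_GS = V_G − I_D·R_S = 7.29 − 0.15·I_D.
Substituting gives 0.00304·I_D² − 1.23·I_D + 4.52 = 0, with roots I_D = 3.69 or 403 mA.
The root I_D = 403 mA gives V_GS = -53.1 V ≤ V_t, so take I_D = 3.69 mA.
Then V_GS = 6.73 V and V_DS = V_DD − I_D(R_D+R_S) = 18 − 3.69×1.15 = 13.8 V.
Saturation requires V_DS ≥ V_GS − V_t = 5.23 V; 13.8 ≥ 5.23 ✓.

I_D ≈ 3.7 mA, V_DS ≈ 14 V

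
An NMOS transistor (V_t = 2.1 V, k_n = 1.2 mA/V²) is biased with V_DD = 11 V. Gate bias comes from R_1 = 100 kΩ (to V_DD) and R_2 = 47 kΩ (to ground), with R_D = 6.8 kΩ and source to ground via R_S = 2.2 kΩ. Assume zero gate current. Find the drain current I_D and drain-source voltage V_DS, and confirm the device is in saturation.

I_D ≈ 0.31 mA, V_DS ≈ 8.2 V

V_G = V_DD·R_2/(R_1+R_2) = 11×47/147 = 3.52 V.
Assume saturation: I_D = (k_n/2)(V_GS − V_t)² with V_GS = V_G − I_D·R_S = 3.52 − 2.2·I_D.
Substituting gives 2.9·I_D² − 4.74·I_D + 1.2 = 0, with roots I_D = 0.315 or 1.32 mA.
The root I_D = 1.32 mA gives V_GS = 0.618 V ≤ V_t, so take I_D = 0.315 mA.
Then V_GS = 2.82 V and V_DS = V_DD − I_D(R_D+R_S) = 11 − 0.315×9 = 8.17 V.
Saturation requires V_DS ≥ V_GS − V_t = 0.724 V; 8.17 ≥ 0.724 ✓.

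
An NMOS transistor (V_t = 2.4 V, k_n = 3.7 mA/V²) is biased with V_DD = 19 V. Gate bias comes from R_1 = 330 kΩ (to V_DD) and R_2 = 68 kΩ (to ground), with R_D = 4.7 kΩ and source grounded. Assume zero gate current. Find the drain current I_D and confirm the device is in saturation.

I_D ≈ 1.3 mA

V_G = V_DD·R_2/(R_1+R_2) = 19×68/398 = 3.25 V. With the source grounded, V_GS = V_G = 3.25 V.
Assume saturation: I_D = (k_n/2)(V_GS − V_t)² = (3.7/2)×(3.25 − 2.4)² = 1.85×0.846² = 1.32 mA.
V_DS = V_DD − I_D·R_D = 19 − 1.32×4.7 = 12.8 V.
Saturation requires V_DS ≥ V_GS − V_t = 0.846 V; 12.8 ≥ 0.846 ✓.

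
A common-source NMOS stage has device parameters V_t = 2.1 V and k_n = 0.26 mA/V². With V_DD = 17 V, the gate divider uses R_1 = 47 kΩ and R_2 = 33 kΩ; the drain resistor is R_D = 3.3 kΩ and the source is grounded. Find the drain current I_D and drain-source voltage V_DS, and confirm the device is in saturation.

I_D ≈ 3.1 mA, V_DS ≈ 6.6 V

V_G = V_DD·R_2/(R_1+R_2) = 17×33/80 = 7.01 V. With the source grounded, V_GS = V_G = 7.01 V.
Assume saturation: I_D = (k_n/2)(V_GS − V_t)² = (0.26/2)×(7.01 − 2.1)² = 0.13×4.91² = 3.14 mA.
V_DS = V_DD − I_D·R_D = 17 − 3.14×3.3 = 6.65 V.
Saturation requires V_DS ≥ V_GS − V_t = 4.91 V; 6.65 ≥ 4.91 ✓.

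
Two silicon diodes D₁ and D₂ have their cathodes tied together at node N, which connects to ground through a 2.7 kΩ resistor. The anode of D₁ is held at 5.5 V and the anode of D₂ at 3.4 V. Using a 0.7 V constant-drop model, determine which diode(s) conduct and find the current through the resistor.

Only D₁ conducts; I_R ≈ 1.8 mA

Assume both conduct. Then node N would need to be at both 5.5−0.7 = 4.8 V and 3.4−0.7 = 2.7 V, which is impossible.
Assume only D₁ conducts: V_N = 5.5 − 0.7 = 4.8 V, so I_R = 4.8/2.7 = 1.78 mA.
Check D₂: its anode-to-cathode voltage is 3.4 − 4.8 = -1.4 V < 0.7 V, so it is off. The assumption is consistent.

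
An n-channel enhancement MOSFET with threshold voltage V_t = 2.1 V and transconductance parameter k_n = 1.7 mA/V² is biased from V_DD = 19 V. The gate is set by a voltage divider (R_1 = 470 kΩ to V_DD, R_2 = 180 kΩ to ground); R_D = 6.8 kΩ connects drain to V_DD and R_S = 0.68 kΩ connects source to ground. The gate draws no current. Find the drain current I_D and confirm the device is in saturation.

I_D ≈ 2.3 mA

V_G = V_DD·R_2/(R_1+R_2) = 19×180/650 = 5.26 V.
Assume saturation: I_D = (k_n/2)(V_GS − V_t)² with V_GS = V_G − I_D·R_S = 5.26 − 0.68·I_D.
Substituting gives 0.393·I_D² − 4.65·I_D + 8.5 = 0, with roots I_D = 2.25 or 9.59 mA.
The root I_D = 9.59 mA gives V_GS = -1.26 V ≤ V_t, so take I_D = 2.25 mA.
Then V_GS = 3.73 V and V_DS = V_DD − I_D(R_D+R_S) = 19 − 2.25×7.48 = 2.14 V.
Saturation requires V_DS ≥ V_GS − V_t = 1.63 V; 2.14 ≥ 1.63 ✓.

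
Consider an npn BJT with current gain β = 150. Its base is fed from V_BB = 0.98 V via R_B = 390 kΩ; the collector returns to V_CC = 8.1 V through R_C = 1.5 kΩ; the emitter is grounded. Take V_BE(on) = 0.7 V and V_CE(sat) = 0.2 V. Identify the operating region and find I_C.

Assume active. Base-emitter loop: I_B = (V_BB − V_BE)/R_B = (0.98 − 0.7)/390 = 0.000718 mA.
I_C = β·I_B = 150×0.000718 = 0.108 mA.
V_CE = V_CC − I_C·R_C = 8.1 − 0.108×1.5 = 7.94 V > V_CE(sat), so the active-region assumption holds.

active; I_C ≈ 0.11 mA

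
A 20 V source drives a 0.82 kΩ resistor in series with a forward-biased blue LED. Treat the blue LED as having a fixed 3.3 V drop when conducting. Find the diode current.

KVL around the loop: 20 = V_D + I·R = 3.3 + I × 0.82 kΩ.
So I = (20 − 3.3) / 0.82 kΩ = 16.7 / 0.82 = 20.4 mA.

I ≈ 20 mA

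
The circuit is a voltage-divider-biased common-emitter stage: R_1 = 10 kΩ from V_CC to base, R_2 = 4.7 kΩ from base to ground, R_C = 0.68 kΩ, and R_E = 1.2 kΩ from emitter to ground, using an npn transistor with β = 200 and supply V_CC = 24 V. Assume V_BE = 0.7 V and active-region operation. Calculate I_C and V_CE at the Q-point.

I_C ≈ 5.7 mA, V_CE ≈ 13 V

Thevenize the base divider: V_Th = V_CC·R_2/(R_1+R_2) = 24×4.7/14.7 = 7.67 V, R_Th = R_1‖R_2 = 3.2 kΩ.
Base-emitter loop: V_Th = I_B·R_Th + V_BE + (β+1)I_B·R_E, so I_B = (7.67 − 0.7) / (3.2 + 201×1.2) = 0.0285 mA.
I_C = β·I_B = 200×0.0285 = 5.71 mA, and I_E = (β+1)I_B = 5.74 mA.
V_CE = V_CC − I_C·R_C − I_E·R_E = 24 − 5.71×0.68 − 5.74×1.2 = 13.2 V.
V_CE = 13.2 V > 0.2 V confirms active-region operation.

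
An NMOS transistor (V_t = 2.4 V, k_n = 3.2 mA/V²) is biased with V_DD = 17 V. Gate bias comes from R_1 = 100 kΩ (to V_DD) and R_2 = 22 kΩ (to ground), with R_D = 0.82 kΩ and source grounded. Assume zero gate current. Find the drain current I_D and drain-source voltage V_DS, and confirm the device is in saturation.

I_D ≈ 0.71 mA, V_DS ≈ 16 V

V_G = V_DD·R_2/(R_1+R_2) = 17×22/122 = 3.07 V. With the source grounded, V_GS = V_G = 3.07 V.
Assume saturation: I_D = (k_n/2)(V_GS − V_t)² = (3.2/2)×(3.07 − 2.4)² = 1.6×0.666² = 0.709 mA.
V_DS = V_DD − I_D·R_D = 17 − 0.709×0.82 = 16.4 V.
Saturation requires V_DS ≥ V_GS − V_t = 0.666 V; 16.4 ≥ 0.666 ✓.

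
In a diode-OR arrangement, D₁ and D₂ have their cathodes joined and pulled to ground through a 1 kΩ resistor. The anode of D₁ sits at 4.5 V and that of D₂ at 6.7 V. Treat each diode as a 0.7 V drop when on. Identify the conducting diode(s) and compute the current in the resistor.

Assume both conduct. Then node N would need to be at both 4.5−0.7 = 3.8 V and 6.7−0.7 = 6 V, which is impossible.
Assume only D₂ conducts: V_N = 6.7 − 0.7 = 6 V, so I_R = 6/1 = 6 mA.
Check D₁: its anode-to-cathode voltage is 4.5 − 6 = -1.5 V < 0.7 V, so it is off. The assumption is consistent.

Only D₂ conducts; I_R ≈ 6 mA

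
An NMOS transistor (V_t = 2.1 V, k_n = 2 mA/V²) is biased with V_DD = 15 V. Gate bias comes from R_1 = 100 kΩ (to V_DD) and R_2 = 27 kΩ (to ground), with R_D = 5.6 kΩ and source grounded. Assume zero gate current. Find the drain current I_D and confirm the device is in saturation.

I_D ≈ 1.2 mA

V_G = V_DD·R_2/(R_1+R_2) = 15×27/127 = 3.19 V. With the source grounded, V_GS = V_G = 3.19 V.
Assume saturation: I_D = (k_n/2)(V_GS − V_t)² = (2/2)×(3.19 − 2.1)² = 1×1.09² = 1.19 mA.
V_DS = V_DD − I_D·R_D = 15 − 1.19×5.6 = 8.36 V.
Saturation requires V_DS ≥ V_GS − V_t = 1.09 V; 8.36 ≥ 1.09 ✓.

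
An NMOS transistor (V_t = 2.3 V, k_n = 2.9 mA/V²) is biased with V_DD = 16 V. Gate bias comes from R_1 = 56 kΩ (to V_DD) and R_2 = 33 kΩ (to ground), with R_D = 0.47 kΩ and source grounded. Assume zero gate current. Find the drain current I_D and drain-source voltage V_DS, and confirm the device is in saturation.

I_D ≈ 19 mA, V_DS ≈ 7 V

V_G = V_DD·R_2/(R_1+R_2) = 16×33/89 = 5.93 V. With the source grounded, V_GS = V_G = 5.93 V.
Assume saturation: I_D = (k_n/2)(V_GS − V_t)² = (2.9/2)×(5.93 − 2.3)² = 1.45×3.63² = 19.1 mA.
V_DS = V_DD − I_D·R_D = 16 − 19.1×0.47 = 7.01 V.
Saturation requires V_DS ≥ V_GS − V_t = 3.63 V; 7.01 ≥ 3.63 ✓.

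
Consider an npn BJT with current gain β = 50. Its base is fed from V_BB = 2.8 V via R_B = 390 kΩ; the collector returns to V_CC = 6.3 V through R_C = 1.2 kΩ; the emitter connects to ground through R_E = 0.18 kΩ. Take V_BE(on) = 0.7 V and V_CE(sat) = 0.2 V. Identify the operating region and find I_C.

Assume active. Base-emitter loop: I_B = (V_BB − V_BE)/(R_B + (β+1)R_E) = (2.8 − 0.7)/(390 + 51×0.18) = 0.00526 mA.
I_C = β·I_B = 50×0.00526 = 0.263 mA.
V_CE = V_CC − I_C·R_C − I_E·R_E = 6.3 − 0.263×1.2 − 0.268×0.18 = 5.94 V > V_CE(sat), so the active-region assumption holds.

active; I_C ≈ 0.26 mA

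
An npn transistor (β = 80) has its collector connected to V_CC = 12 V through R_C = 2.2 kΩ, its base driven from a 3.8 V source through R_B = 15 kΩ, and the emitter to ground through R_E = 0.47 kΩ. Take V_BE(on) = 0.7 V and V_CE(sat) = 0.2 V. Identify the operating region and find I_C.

saturation; I_C ≈ 4.4 mA

Assume active: I_B = (3.8 − 0.7)/(15 + 81×0.47) = 0.0584 mA, I_C = β·I_B = 4.67 mA.
Then V_CE = 12 − 4.67×2.2 − 4.73×0.47 = -0.505 V < 0.2 V — the active assumption fails.
Re-solve with V_CE = 0.2 V. KCL at the emitter: V_E/R_E = (V_BB−0.7−V_E)/R_B + (V_CC−0.2−V_E)/R_C, giving V_E = 2.1 V.
I_C = (V_CC − 0.2 − V_E)/R_C = (11.8 − 2.1)/2.2 = 4.41 mA.
Check: I_B = (3.1 − 2.1)/15 = 0.0665 mA, and β·I_B = 5.32 mA > I_C, confirming saturation.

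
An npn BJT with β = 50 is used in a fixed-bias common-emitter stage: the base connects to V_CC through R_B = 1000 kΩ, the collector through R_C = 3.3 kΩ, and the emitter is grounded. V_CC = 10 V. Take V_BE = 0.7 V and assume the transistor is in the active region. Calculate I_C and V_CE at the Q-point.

Base loop: V_CC = I_B·R_B + V_BE, so I_B = (10 − 0.7)/1000 kΩ = 0.0093 mA.
In the active region I_C = β·I_B = 50 × 0.0093 = 0.465 mA.
Collector loop: V_CE = V_CC − I_C·R_C = 10 − 0.465×3.3 = 8.47 V.
Since V_CE = 8.47 V > V_CE(sat) ≈ 0.2 V, the transistor is in the active region as assumed.

I_C ≈ 0.47 mA, V_CE ≈ 8.5 V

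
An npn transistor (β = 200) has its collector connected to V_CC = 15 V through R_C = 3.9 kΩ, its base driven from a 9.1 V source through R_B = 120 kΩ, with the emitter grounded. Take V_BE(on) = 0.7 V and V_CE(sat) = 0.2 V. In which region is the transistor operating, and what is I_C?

Assume active: I_B = (9.1 − 0.7)/120 = 0.07 mA, giving I_C = β·I_B = 14 mA.
But then V_CE = 15 − 14×3.9 = -39.6 V < V_CE(sat) = 0.2 V — impossible in the active region.
So the transistor is saturated. With V_CE = 0.2 V, I_C = (V_CC − 0.2)/R_C = 14.8/3.9 = 3.79 mA.
Check: β·I_B = 14 mA > I_C = 3.79 mA, confirming saturation.

saturation; I_C ≈ 3.8 mA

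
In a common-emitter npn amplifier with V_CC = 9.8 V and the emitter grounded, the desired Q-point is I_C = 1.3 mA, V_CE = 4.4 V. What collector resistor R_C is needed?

Collector loop: V_CC = I_C·R_C + V_CE.
R_C = (V_CC − V_CE)/I_C = (9.8 − 4.4)/1.3 = 4.15 kΩ.

R_C ≈ 4.2 kΩ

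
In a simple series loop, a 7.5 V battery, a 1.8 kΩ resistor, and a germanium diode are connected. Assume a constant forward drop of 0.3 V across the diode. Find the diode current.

KVL around the loop: 7.5 = V_D + I·R = 0.3 + I × 1.8 kΩ.
So I = (7.5 − 0.3) / 1.8 kΩ = 7.2 / 1.8 = 4 mA.

I ≈ 4 mA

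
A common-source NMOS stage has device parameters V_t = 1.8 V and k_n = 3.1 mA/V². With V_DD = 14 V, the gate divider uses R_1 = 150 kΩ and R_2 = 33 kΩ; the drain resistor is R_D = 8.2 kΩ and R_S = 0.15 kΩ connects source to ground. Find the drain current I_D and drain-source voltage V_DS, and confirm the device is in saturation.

I_D ≈ 0.62 mA, V_DS ≈ 8.8 V

V_G = V_DD·R_2/(R_1+R_2) = 14×33/183 = 2.52 V.
Assume saturation: I_D = (k_n/2)(V_GS − V_t)² with V_GS = V_G − I_D·R_S = 2.52 − 0.15·I_D.
Substituting gives 0.0349·I_D² − 1.34·I_D + 0.814 = 0, with roots I_D = 0.619 or 37.7 mA.
The root I_D = 37.7 mA gives V_GS = -3.13 V ≤ V_t, so take I_D = 0.619 mA.
Then V_GS = 2.43 V and V_DS = V_DD − I_D(R_D+R_S) = 14 − 0.619×8.35 = 8.83 V.
Saturation requires V_DS ≥ V_GS − V_t = 0.632 V; 8.83 ≥ 0.632 ✓.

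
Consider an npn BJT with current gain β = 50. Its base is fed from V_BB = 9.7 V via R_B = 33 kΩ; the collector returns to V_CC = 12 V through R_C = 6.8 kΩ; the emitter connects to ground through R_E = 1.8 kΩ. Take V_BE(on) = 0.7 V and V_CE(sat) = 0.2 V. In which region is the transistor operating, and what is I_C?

Assume active: I_B = (9.7 − 0.7)/(33 + 51×1.8) = 0.0721 mA, I_C = β·I_B = 3.61 mA.
Then V_CE = 12 − 3.61×6.8 − 3.68×1.8 = -19.1 V < 0.2 V — the active assumption fails.
Re-solve with V_CE = 0.2 V. KCL at the emitter: V_E/R_E = (V_BB−0.7−V_E)/R_B + (V_CC−0.2−V_E)/R_C, giving V_E = 2.74 V.
I_C = (V_CC − 0.2 − V_E)/R_C = (11.8 − 2.74)/6.8 = 1.33 mA.
Check: I_B = (9 − 2.74)/33 = 0.19 mA, and β·I_B = 9.49 mA > I_C, confirming saturation.

saturation; I_C ≈ 1.3 mA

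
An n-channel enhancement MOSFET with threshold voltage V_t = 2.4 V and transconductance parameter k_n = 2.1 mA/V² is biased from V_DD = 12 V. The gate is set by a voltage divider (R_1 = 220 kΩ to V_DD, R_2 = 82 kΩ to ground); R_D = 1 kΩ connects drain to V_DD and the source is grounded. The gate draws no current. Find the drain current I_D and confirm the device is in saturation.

I_D ≈ 0.77 mA

V_G = V_DD·R_2/(R_1+R_2) = 12×82/302 = 3.26 V. With the source grounded, V_GS = V_G = 3.26 V.
Assume saturation: I_D = (k_n/2)(V_GS − V_t)² = (2.1/2)×(3.26 − 2.4)² = 1.05×0.858² = 0.773 mA.
V_DS = V_DD − I_D·R_D = 12 − 0.773×1 = 11.2 V.
Saturation requires V_DS ≥ V_GS − V_t = 0.858 V; 11.2 ≥ 0.858 ✓.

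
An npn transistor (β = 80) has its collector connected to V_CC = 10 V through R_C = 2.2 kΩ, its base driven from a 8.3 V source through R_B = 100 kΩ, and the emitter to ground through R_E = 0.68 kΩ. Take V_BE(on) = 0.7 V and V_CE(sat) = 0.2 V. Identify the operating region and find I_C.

Assume active: I_B = (8.3 − 0.7)/(100 + 81×0.68) = 0.049 mA, I_C = β·I_B = 3.92 mA.
Then V_CE = 10 − 3.92×2.2 − 3.97×0.68 = -1.32 V < 0.2 V — the active assumption fails.
Re-solve with V_CE = 0.2 V. KCL at the emitter: V_E/R_E = (V_BB−0.7−V_E)/R_B + (V_CC−0.2−V_E)/R_C, giving V_E = 2.34 V.
I_C = (V_CC − 0.2 − V_E)/R_C = (9.8 − 2.34)/2.2 = 3.39 mA.
Check: I_B = (7.6 − 2.34)/100 = 0.0526 mA, and β·I_B = 4.21 mA > I_C, confirming saturation.

saturation; I_C ≈ 3.4 mA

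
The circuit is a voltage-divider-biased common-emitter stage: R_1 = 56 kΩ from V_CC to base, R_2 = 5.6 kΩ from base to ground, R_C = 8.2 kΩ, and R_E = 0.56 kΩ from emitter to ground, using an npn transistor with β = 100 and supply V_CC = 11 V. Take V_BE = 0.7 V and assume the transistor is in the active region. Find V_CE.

V_CE ≈ 6.7 V

Thevenize the base divider: V_Th = V_CC·R_2/(R_1+R_2) = 11×5.6/61.6 = 1 V, R_Th = R_1‖R_2 = 5.09 kΩ.
Base-emitter loop: V_Th = I_B·R_Th + V_BE + (β+1)I_B·R_E, so I_B = (1 − 0.7) / (5.09 + 101×0.56) = 0.00487 mA.
I_C = β·I_B = 100×0.00487 = 0.487 mA, and I_E = (β+1)I_B = 0.491 mA.
V_CE = V_CC − I_C·R_C − I_E·R_E = 11 − 0.487×8.2 − 0.491×0.56 = 6.73 V.
V_CE = 6.73 V > 0.2 V confirms active-region operation.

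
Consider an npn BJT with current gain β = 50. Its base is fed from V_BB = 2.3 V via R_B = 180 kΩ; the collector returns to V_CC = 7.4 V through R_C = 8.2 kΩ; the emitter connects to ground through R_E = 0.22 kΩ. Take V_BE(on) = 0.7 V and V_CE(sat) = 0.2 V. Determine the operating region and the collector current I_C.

Assume active. Base-emitter loop: I_B = (V_BB − V_BE)/(R_B + (β+1)R_E) = (2.3 − 0.7)/(180 + 51×0.22) = 0.00837 mA.
I_C = β·I_B = 50×0.00837 = 0.418 mA.
V_CE = V_CC − I_C·R_C − I_E·R_E = 7.4 − 0.418×8.2 − 0.427×0.22 = 3.88 V > V_CE(sat), so the active-region assumption holds.

active; I_C ≈ 0.42 mA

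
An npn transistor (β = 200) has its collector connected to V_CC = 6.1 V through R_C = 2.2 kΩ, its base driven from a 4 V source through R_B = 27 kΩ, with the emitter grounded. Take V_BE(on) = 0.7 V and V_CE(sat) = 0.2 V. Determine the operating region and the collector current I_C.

saturation; I_C ≈ 2.7 mA

Assume active: I_B = (4 − 0.7)/27 = 0.122 mA, giving I_C = β·I_B = 24.4 mA.
But then V_CE = 6.1 − 24.4×2.2 = -47.7 V < V_CE(sat) = 0.2 V — impossible in the active region.
So the transistor is saturated. With V_CE = 0.2 V, I_C = (V_CC − 0.2)/R_C = 5.9/2.2 = 2.68 mA.
Check: β·I_B = 24.4 mA > I_C = 2.68 mA, confirming saturation.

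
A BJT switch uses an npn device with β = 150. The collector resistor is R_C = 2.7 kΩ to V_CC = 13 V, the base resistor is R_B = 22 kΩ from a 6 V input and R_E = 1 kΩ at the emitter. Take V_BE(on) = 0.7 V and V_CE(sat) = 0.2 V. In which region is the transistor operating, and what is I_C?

Assume active: I_B = (6 − 0.7)/(22 + 151×1) = 0.0306 mA, I_C = β·I_B = 4.6 mA.
Then V_CE = 13 − 4.6×2.7 − 4.63×1 = -4.03 V < 0.2 V — the active assumption fails.
Re-solve with V_CE = 0.2 V. KCL at the emitter: V_E/R_E = (V_BB−0.7−V_E)/R_B + (V_CC−0.2−V_E)/R_C, giving V_E = 3.52 V.
I_C = (V_CC − 0.2 − V_E)/R_C = (12.8 − 3.52)/2.7 = 3.44 mA.
Check: I_B = (5.3 − 3.52)/22 = 0.081 mA, and β·I_B = 12.1 mA > I_C, confirming saturation.

saturation; I_C ≈ 3.4 mA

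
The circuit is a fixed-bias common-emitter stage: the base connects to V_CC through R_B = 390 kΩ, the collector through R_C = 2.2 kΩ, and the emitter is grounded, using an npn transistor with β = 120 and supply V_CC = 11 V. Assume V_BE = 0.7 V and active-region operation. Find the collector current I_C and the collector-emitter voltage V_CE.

I_C ≈ 3.2 mA, V_CE ≈ 4 V

Base loop: V_CC = I_B·R_B + V_BE, so I_B = (11 − 0.7)/390 kΩ = 0.0264 mA.
In the active region I_C = β·I_B = 120 × 0.0264 = 3.17 mA.
Collector loop: V_CE = V_CC − I_C·R_C = 11 − 3.17×2.2 = 4.03 V.
Since V_CE = 4.03 V > V_CE(sat) ≈ 0.2 V, the transistor is in the active region as assumed.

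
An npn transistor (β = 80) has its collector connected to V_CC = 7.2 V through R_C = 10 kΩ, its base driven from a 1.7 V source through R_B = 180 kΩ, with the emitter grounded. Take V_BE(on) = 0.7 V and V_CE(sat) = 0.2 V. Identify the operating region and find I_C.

active; I_C ≈ 0.44 mA

Assume active. Base-emitter loop: I_B = (V_BB − V_BE)/R_B = (1.7 − 0.7)/180 = 0.00556 mA.
I_C = β·I_B = 80×0.00556 = 0.444 mA.
V_CE = V_CC − I_C·R_C = 7.2 − 0.444×10 = 2.76 V > V_CE(sat), so the active-region assumption holds.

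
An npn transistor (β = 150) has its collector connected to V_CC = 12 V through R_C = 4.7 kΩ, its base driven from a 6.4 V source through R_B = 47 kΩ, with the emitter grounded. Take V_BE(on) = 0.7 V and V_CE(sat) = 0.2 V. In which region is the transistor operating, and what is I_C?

saturation; I_C ≈ 2.5 mA

Assume active: I_B = (6.4 − 0.7)/47 = 0.121 mA, giving I_C = β·I_B = 18.2 mA.
But then V_CE = 12 − 18.2×4.7 = -73.5 V < V_CE(sat) = 0.2 V — impossible in the active region.
So the transistor is saturated. With V_CE = 0.2 V, I_C = (V_CC − 0.2)/R_C = 11.8/4.7 = 2.51 mA.
Check: β·I_B = 18.2 mA > I_C = 2.51 mA, confirming saturation.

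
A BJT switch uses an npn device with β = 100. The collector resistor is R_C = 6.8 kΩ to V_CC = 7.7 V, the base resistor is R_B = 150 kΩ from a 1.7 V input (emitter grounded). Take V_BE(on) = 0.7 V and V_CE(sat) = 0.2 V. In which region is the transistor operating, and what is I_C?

active; I_C ≈ 0.67 mA

Assume active. Base-emitter loop: I_B = (V_BB − V_BE)/R_B = (1.7 − 0.7)/150 = 0.00667 mA.
I_C = β·I_B = 100×0.00667 = 0.667 mA.
V_CE = V_CC − I_C·R_C = 7.7 − 0.667×6.8 = 3.17 V > V_CE(sat), so the active-region assumption holds.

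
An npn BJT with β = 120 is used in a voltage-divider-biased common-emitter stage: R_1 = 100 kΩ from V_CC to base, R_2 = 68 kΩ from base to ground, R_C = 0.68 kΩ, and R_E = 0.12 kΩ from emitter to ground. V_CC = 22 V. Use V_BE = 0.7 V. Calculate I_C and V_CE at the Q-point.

Thevenize the base divider: V_Th = V_CC·R_2/(R_1+R_2) = 22×68/168 = 8.9 V, R_Th = R_1‖R_2 = 40.5 kΩ.
Base-emitter loop: V_Th = I_B·R_Th + V_BE + (β+1)I_B·R_E, so I_B = (8.9 − 0.7) / (40.5 + 121×0.12) = 0.149 mA.
I_C = β·I_B = 120×0.149 = 17.9 mA, and I_E = (β+1)I_B = 18.1 mA.
V_CE = V_CC − I_C·R_C − I_E·R_E = 22 − 17.9×0.68 − 18.1×0.12 = 7.66 V.
V_CE = 7.66 V > 0.2 V confirms active-region operation.

I_C ≈ 18 mA, V_CE ≈ 7.7 V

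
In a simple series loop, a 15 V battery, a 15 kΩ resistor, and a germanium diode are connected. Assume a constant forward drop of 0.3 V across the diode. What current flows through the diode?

I ≈ 0.98 mA

KVL around the loop: 15 = V_D + I·R = 0.3 + I × 15 kΩ.
So I = (15 − 0.3) / 15 kΩ = 14.7 / 15 = 0.98 mA.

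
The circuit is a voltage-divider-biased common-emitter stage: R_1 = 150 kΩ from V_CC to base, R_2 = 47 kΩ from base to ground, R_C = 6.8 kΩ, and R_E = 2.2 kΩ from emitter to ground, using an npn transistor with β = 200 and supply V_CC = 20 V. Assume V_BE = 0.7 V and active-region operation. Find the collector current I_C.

I_C ≈ 1.7 mA

Thevenize the base divider: V_Th = V_CC·R_2/(R_1+R_2) = 20×47/197 = 4.77 V, R_Th = R_1‖R_2 = 35.8 kΩ.
Base-emitter loop: V_Th = I_B·R_Th + V_BE + (β+1)I_B·R_E, so I_B = (4.77 − 0.7) / (35.8 + 201×2.2) = 0.00852 mA.
I_C = β·I_B = 200×0.00852 = 1.7 mA, and I_E = (β+1)I_B = 1.71 mA.
V_CE = V_CC − I_C·R_C − I_E·R_E = 20 − 1.7×6.8 − 1.71×2.2 = 4.65 V.
V_CE = 4.65 V > 0.2 V confirms active-region operation.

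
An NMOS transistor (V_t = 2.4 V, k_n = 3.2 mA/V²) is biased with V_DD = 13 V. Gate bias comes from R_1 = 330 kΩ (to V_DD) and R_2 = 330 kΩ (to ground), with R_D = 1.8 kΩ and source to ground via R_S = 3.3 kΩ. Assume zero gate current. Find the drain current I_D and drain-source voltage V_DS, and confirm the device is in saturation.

V_G = V_DD·R_2/(R_1+R_2) = 13×330/660 = 6.5 V.
Assume saturation: I_D = (k_n/2)(V_GS − V_t)² with V_GS = V_G − I_D·R_S = 6.5 − 3.3·I_D.
Substituting gives 17.4·I_D² − 44.3·I_D + 26.9 = 0, with roots I_D = 1 or 1.54 mA.
The root I_D = 1.54 mA gives V_GS = 1.42 V ≤ V_t, so take I_D = 1 mA.
Then V_GS = 3.19 V and V_DS = V_DD − I_D(R_D+R_S) = 13 − 1×5.1 = 7.89 V.
Saturation requires V_DS ≥ V_GS − V_t = 0.792 V; 7.89 ≥ 0.792 ✓.

I_D ≈ 1 mA, V_DS ≈ 7.9 V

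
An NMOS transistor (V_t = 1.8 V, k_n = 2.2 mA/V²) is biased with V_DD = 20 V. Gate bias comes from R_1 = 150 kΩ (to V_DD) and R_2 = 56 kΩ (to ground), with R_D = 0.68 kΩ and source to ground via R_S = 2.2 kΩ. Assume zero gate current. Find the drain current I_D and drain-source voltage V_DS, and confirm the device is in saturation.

V_G = V_DD·R_2/(R_1+R_2) = 20×56/206 = 5.44 V.
Assume saturation: I_D = (k_n/2)(V_GS − V_t)² with V_GS = V_G − I_D·R_S = 5.44 − 2.2·I_D.
Substituting gives 5.32·I_D² − 18.6·I_D + 14.5 = 0, with roots I_D = 1.18 or 2.31 mA.
The root I_D = 2.31 mA gives V_GS = 0.35 V ≤ V_t, so take I_D = 1.18 mA.
Then V_GS = 2.84 V and V_DS = V_DD − I_D(R_D+R_S) = 20 − 1.18×2.88 = 16.6 V.
Saturation requires V_DS ≥ V_GS − V_t = 1.04 V; 16.6 ≥ 1.04 ✓.

I_D ≈ 1.2 mA, V_DS ≈ 17 V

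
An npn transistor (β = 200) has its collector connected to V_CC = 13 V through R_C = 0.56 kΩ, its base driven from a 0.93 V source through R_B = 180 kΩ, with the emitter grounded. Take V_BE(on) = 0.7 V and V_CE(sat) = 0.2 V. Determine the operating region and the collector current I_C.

Assume active. Base-emitter loop: I_B = (V_BB − V_BE)/R_B = (0.93 − 0.7)/180 = 0.00128 mA.
I_C = β·I_B = 200×0.00128 = 0.256 mA.
V_CE = V_CC − I_C·R_C = 13 − 0.256×0.56 = 12.9 V > V_CE(sat), so the active-region assumption holds.

active; I_C ≈ 0.26 mA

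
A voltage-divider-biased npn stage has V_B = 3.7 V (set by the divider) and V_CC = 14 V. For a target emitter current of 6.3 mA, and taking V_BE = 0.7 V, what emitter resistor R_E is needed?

R_E ≈ 0.48 kΩ

V_E = V_B − V_BE = 3.7 − 0.7 = 3 V.
R_E = V_E / I_E = 3 / 6.3 = 0.476 kΩ.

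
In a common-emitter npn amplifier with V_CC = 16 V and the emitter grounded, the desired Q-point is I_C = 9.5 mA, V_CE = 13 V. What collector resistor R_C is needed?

Collector loop: V_CC = I_C·R_C + V_CE.
R_C = (V_CC − V_CE)/I_C = (16 − 13)/9.5 = 0.316 kΩ.

R_C ≈ 0.32 kΩ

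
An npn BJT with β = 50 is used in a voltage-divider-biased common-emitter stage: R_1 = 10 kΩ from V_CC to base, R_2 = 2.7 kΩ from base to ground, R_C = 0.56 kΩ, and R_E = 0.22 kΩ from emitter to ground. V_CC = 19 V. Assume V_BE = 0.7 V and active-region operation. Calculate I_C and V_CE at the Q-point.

I_C ≈ 13 mA, V_CE ≈ 9.2 V

Thevenize the base divider: V_Th = V_CC·R_2/(R_1+R_2) = 19×2.7/12.7 = 4.04 V, R_Th = R_1‖R_2 = 2.13 kΩ.
Base-emitter loop: V_Th = I_B·R_Th + V_BE + (β+1)I_B·R_E, so I_B = (4.04 − 0.7) / (2.13 + 51×0.22) = 0.25 mA.
I_C = β·I_B = 50×0.25 = 12.5 mA, and I_E = (β+1)I_B = 12.8 mA.
V_CE = V_CC − I_C·R_C − I_E·R_E = 19 − 12.5×0.56 − 12.8×0.22 = 9.19 V.
V_CE = 9.19 V > 0.2 V confirms active-region operation.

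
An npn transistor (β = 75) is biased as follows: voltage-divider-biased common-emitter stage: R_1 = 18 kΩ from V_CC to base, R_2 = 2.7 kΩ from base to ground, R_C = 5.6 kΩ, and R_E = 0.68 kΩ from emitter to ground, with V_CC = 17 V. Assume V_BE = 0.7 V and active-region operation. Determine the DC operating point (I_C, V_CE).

Thevenize the base divider: V_Th = V_CC·R_2/(R_1+R_2) = 17×2.7/20.7 = 2.22 V, R_Th = R_1‖R_2 = 2.35 kΩ.
Base-emitter loop: V_Th = I_B·R_Th + V_BE + (β+1)I_B·R_E, so I_B = (2.22 − 0.7) / (2.35 + 76×0.68) = 0.0281 mA.
I_C = β·I_B = 75×0.0281 = 2.11 mA, and I_E = (β+1)I_B = 2.13 mA.
V_CE = V_CC − I_C·R_C − I_E·R_E = 17 − 2.11×5.6 − 2.13×0.68 = 3.75 V.
V_CE = 3.75 V > 0.2 V confirms active-region operation.

I_C ≈ 2.1 mA, V_CE ≈ 3.8 V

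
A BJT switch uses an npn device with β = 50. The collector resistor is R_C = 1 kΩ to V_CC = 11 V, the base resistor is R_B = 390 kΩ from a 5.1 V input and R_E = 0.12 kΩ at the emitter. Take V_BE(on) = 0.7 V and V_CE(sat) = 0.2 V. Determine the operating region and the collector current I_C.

Assume active. Base-emitter loop: I_B = (V_BB − V_BE)/(R_B + (β+1)R_E) = (5.1 − 0.7)/(390 + 51×0.12) = 0.0111 mA.
I_C = β·I_B = 50×0.0111 = 0.555 mA.
V_CE = V_CC − I_C·R_C − I_E·R_E = 11 − 0.555×1 − 0.566×0.12 = 10.4 V > V_CE(sat), so the active-region assumption holds.

active; I_C ≈ 0.56 mA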